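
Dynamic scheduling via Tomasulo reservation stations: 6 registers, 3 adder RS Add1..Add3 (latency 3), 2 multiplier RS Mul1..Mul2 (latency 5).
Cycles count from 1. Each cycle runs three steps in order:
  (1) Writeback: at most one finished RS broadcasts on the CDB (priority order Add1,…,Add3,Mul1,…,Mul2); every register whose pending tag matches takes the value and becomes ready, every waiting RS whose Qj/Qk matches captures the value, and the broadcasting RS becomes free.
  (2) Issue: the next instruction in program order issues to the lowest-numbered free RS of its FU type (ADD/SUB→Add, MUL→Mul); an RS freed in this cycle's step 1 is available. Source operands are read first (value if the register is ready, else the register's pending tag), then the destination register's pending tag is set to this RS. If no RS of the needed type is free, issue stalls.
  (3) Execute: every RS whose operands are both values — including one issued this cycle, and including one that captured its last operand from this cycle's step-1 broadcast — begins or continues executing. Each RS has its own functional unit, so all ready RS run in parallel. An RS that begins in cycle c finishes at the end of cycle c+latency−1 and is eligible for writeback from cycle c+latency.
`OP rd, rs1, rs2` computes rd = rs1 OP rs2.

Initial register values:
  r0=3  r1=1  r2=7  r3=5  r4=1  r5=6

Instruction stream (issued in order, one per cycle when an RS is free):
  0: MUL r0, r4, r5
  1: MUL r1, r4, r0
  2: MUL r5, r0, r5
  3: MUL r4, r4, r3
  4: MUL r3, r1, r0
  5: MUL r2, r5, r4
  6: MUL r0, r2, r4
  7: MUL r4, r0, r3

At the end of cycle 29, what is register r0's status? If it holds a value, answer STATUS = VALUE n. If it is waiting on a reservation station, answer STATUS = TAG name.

STATUS = VALUE 900

  c1: issue MUL r0<-Mul1  regs: r0:Mul1,r1:1,r2:7,r3:5,r4:1,r5:6
  c2: issue MUL r1<-Mul2  regs: r0:Mul1,r1:Mul2,r2:7,r3:5,r4:1,r5:6
  c3: stall  regs: r0:Mul1,r1:Mul2,r2:7,r3:5,r4:1,r5:6
  c4: stall  regs: r0:Mul1,r1:Mul2,r2:7,r3:5,r4:1,r5:6
  c5: stall  regs: r0:Mul1,r1:Mul2,r2:7,r3:5,r4:1,r5:6
  c6: CDB Mul1=6; issue MUL r5<-Mul1  regs: r0:6,r1:Mul2,r2:7,r3:5,r4:1,r5:Mul1
  c7: stall  regs: r0:6,r1:Mul2,r2:7,r3:5,r4:1,r5:Mul1
  c8: stall  regs: r0:6,r1:Mul2,r2:7,r3:5,r4:1,r5:Mul1
  c9: stall  regs: r0:6,r1:Mul2,r2:7,r3:5,r4:1,r5:Mul1
  c10: stall  regs: r0:6,r1:Mul2,r2:7,r3:5,r4:1,r5:Mul1
  c11: CDB Mul1=36; issue MUL r4<-Mul1  regs: r0:6,r1:Mul2,r2:7,r3:5,r4:Mul1,r5:36
  c12: CDB Mul2=6; issue MUL r3<-Mul2  regs: r0:6,r1:6,r2:7,r3:Mul2,r4:Mul1,r5:36
  c13: stall  regs: r0:6,r1:6,r2:7,r3:Mul2,r4:Mul1,r5:36
  c14: stall  regs: r0:6,r1:6,r2:7,r3:Mul2,r4:Mul1,r5:36
  c15: stall  regs: r0:6,r1:6,r2:7,r3:Mul2,r4:Mul1,r5:36
  c16: CDB Mul1=5; issue MUL r2<-Mul1  regs: r0:6,r1:6,r2:Mul1,r3:Mul2,r4:5,r5:36
  c17: CDB Mul2=36; issue MUL r0<-Mul2  regs: r0:Mul2,r1:6,r2:Mul1,r3:36,r4:5,r5:36
  c18: stall  regs: r0:Mul2,r1:6,r2:Mul1,r3:36,r4:5,r5:36
  c19: stall  regs: r0:Mul2,r1:6,r2:Mul1,r3:36,r4:5,r5:36
  c20: stall  regs: r0:Mul2,r1:6,r2:Mul1,r3:36,r4:5,r5:36
  c21: CDB Mul1=180; issue MUL r4<-Mul1  regs: r0:Mul2,r1:6,r2:180,r3:36,r4:Mul1,r5:36
  c22: -  regs: r0:Mul2,r1:6,r2:180,r3:36,r4:Mul1,r5:36
  c23: -  regs: r0:Mul2,r1:6,r2:180,r3:36,r4:Mul1,r5:36
  c24: -  regs: r0:Mul2,r1:6,r2:180,r3:36,r4:Mul1,r5:36
  c25: -  regs: r0:Mul2,r1:6,r2:180,r3:36,r4:Mul1,r5:36
  c26: CDB Mul2=900  regs: r0:900,r1:6,r2:180,r3:36,r4:Mul1,r5:36
  c27: -  regs: r0:900,r1:6,r2:180,r3:36,r4:Mul1,r5:36
  c28: -  regs: r0:900,r1:6,r2:180,r3:36,r4:Mul1,r5:36
  c29: -  regs: r0:900,r1:6,r2:180,r3:36,r4:Mul1,r5:36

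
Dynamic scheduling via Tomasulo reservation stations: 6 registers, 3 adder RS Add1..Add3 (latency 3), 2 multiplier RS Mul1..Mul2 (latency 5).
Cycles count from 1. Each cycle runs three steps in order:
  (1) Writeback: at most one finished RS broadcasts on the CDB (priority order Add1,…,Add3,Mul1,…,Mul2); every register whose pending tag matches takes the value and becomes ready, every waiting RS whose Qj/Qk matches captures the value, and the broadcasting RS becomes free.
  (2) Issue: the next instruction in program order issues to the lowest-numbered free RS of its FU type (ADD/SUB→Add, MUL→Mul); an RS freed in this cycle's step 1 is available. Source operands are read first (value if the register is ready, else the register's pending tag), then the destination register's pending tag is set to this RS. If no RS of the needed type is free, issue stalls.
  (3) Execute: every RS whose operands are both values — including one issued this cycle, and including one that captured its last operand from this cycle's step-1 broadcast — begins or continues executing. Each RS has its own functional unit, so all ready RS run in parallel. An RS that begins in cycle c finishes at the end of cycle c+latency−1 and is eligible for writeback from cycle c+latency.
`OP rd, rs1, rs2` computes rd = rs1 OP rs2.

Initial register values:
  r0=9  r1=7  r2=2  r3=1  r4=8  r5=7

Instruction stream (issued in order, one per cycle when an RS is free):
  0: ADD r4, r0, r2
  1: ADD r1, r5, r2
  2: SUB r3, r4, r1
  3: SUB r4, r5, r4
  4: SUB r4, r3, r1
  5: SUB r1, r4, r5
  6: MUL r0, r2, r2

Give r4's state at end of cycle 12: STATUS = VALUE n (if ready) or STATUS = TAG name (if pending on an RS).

STATUS = VALUE -7

cycle 1: issue ADD r4<-Add1 // r0:9,r1:7,r2:2,r3:1,r4:Add1,r5:7
cycle 2: issue ADD r1<-Add2 // r0:9,r1:Add2,r2:2,r3:1,r4:Add1,r5:7
cycle 3: issue SUB r3<-Add3 // r0:9,r1:Add2,r2:2,r3:Add3,r4:Add1,r5:7
cycle 4: CDB Add1=11; issue SUB r4<-Add1 // r0:9,r1:Add2,r2:2,r3:Add3,r4:Add1,r5:7
cycle 5: CDB Add2=9; issue SUB r4<-Add2 // r0:9,r1:9,r2:2,r3:Add3,r4:Add2,r5:7
cycle 6: stall // r0:9,r1:9,r2:2,r3:Add3,r4:Add2,r5:7
cycle 7: CDB Add1=-4; issue SUB r1<-Add1 // r0:9,r1:Add1,r2:2,r3:Add3,r4:Add2,r5:7
cycle 8: CDB Add3=2; issue MUL r0<-Mul1 // r0:Mul1,r1:Add1,r2:2,r3:2,r4:Add2,r5:7
cycle 9: - // r0:Mul1,r1:Add1,r2:2,r3:2,r4:Add2,r5:7
cycle 10: - // r0:Mul1,r1:Add1,r2:2,r3:2,r4:Add2,r5:7
cycle 11: CDB Add2=-7 // r0:Mul1,r1:Add1,r2:2,r3:2,r4:-7,r5:7
cycle 12: - // r0:Mul1,r1:Add1,r2:2,r3:2,r4:-7,r5:7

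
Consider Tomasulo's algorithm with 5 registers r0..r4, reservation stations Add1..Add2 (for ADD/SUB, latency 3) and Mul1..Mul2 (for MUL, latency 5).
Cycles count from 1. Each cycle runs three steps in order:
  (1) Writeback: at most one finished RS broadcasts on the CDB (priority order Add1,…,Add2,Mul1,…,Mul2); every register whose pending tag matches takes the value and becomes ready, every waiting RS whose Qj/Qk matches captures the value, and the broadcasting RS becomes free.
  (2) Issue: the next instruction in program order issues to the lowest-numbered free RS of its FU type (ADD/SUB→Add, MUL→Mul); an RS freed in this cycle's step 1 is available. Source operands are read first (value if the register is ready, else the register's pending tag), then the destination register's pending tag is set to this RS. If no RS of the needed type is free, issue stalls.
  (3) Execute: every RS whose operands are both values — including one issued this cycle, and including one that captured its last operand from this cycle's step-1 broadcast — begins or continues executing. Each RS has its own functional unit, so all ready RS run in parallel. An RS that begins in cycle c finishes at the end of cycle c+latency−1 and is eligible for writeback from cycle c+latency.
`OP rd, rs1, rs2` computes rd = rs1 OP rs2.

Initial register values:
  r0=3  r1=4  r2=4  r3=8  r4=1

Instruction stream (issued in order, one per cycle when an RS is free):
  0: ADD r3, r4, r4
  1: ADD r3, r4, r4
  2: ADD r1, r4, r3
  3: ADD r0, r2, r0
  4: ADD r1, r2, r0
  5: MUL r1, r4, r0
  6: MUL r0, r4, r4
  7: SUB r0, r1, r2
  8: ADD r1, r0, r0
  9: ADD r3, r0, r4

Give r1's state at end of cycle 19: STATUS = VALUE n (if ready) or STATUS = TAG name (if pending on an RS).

STATUS = TAG Add1

  c1: issue ADD r3<-Add1  regs: r0:3,r1:4,r2:4,r3:Add1,r4:1
  c2: issue ADD r3<-Add2  regs: r0:3,r1:4,r2:4,r3:Add2,r4:1
  c3: stall  regs: r0:3,r1:4,r2:4,r3:Add2,r4:1
  c4: CDB Add1=2; issue ADD r1<-Add1  regs: r0:3,r1:Add1,r2:4,r3:Add2,r4:1
  c5: CDB Add2=2; issue ADD r0<-Add2  regs: r0:Add2,r1:Add1,r2:4,r3:2,r4:1
  c6: stall  regs: r0:Add2,r1:Add1,r2:4,r3:2,r4:1
  c7: stall  regs: r0:Add2,r1:Add1,r2:4,r3:2,r4:1
  c8: CDB Add1=3; issue ADD r1<-Add1  regs: r0:Add2,r1:Add1,r2:4,r3:2,r4:1
  c9: CDB Add2=7; issue MUL r1<-Mul1  regs: r0:7,r1:Mul1,r2:4,r3:2,r4:1
  c10: issue MUL r0<-Mul2  regs: r0:Mul2,r1:Mul1,r2:4,r3:2,r4:1
  c11: issue SUB r0<-Add2  regs: r0:Add2,r1:Mul1,r2:4,r3:2,r4:1
  c12: CDB Add1=11; issue ADD r1<-Add1  regs: r0:Add2,r1:Add1,r2:4,r3:2,r4:1
  c13: stall  regs: r0:Add2,r1:Add1,r2:4,r3:2,r4:1
  c14: CDB Mul1=7; stall  regs: r0:Add2,r1:Add1,r2:4,r3:2,r4:1
  c15: CDB Mul2=1; stall  regs: r0:Add2,r1:Add1,r2:4,r3:2,r4:1
  c16: stall  regs: r0:Add2,r1:Add1,r2:4,r3:2,r4:1
  c17: CDB Add2=3; issue ADD r3<-Add2  regs: r0:3,r1:Add1,r2:4,r3:Add2,r4:1
  c18: -  regs: r0:3,r1:Add1,r2:4,r3:Add2,r4:1
  c19: -  regs: r0:3,r1:Add1,r2:4,r3:Add2,r4:1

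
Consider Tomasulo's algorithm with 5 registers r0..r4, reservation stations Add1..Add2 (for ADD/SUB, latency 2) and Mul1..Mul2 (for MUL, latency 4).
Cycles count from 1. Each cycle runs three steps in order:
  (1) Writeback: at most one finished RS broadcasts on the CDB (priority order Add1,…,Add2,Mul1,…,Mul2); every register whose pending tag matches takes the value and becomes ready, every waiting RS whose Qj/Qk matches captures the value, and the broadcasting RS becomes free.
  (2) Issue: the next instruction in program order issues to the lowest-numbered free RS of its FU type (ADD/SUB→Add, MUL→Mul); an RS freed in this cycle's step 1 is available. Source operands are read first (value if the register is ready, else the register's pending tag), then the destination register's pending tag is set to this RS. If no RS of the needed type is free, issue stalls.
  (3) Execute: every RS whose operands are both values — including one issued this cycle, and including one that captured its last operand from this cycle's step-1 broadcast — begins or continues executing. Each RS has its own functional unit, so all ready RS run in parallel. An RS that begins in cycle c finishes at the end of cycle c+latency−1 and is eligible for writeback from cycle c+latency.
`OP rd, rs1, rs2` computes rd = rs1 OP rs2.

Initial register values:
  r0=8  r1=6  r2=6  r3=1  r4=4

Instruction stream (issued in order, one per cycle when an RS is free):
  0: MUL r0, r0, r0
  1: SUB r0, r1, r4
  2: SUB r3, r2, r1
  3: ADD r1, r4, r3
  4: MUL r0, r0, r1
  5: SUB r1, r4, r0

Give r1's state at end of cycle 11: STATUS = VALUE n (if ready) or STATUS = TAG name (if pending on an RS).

  c1: issue MUL r0<-Mul1  regs: r0:Mul1,r1:6,r2:6,r3:1,r4:4
  c2: issue SUB r0<-Add1  regs: r0:Add1,r1:6,r2:6,r3:1,r4:4
  c3: issue SUB r3<-Add2  regs: r0:Add1,r1:6,r2:6,r3:Add2,r4:4
  c4: CDB Add1=2; issue ADD r1<-Add1  regs: r0:2,r1:Add1,r2:6,r3:Add2,r4:4
  c5: CDB Add2=0; issue MUL r0<-Mul2  regs: r0:Mul2,r1:Add1,r2:6,r3:0,r4:4
  c6: CDB Mul1=64; issue SUB r1<-Add2  regs: r0:Mul2,r1:Add2,r2:6,r3:0,r4:4
  c7: CDB Add1=4  regs: r0:Mul2,r1:Add2,r2:6,r3:0,r4:4
  c8: -  regs: r0:Mul2,r1:Add2,r2:6,r3:0,r4:4
  c9: -  regs: r0:Mul2,r1:Add2,r2:6,r3:0,r4:4
  c10: -  regs: r0:Mul2,r1:Add2,r2:6,r3:0,r4:4
  c11: CDB Mul2=8  regs: r0:8,r1:Add2,r2:6,r3:0,r4:4

STATUS = TAG Add2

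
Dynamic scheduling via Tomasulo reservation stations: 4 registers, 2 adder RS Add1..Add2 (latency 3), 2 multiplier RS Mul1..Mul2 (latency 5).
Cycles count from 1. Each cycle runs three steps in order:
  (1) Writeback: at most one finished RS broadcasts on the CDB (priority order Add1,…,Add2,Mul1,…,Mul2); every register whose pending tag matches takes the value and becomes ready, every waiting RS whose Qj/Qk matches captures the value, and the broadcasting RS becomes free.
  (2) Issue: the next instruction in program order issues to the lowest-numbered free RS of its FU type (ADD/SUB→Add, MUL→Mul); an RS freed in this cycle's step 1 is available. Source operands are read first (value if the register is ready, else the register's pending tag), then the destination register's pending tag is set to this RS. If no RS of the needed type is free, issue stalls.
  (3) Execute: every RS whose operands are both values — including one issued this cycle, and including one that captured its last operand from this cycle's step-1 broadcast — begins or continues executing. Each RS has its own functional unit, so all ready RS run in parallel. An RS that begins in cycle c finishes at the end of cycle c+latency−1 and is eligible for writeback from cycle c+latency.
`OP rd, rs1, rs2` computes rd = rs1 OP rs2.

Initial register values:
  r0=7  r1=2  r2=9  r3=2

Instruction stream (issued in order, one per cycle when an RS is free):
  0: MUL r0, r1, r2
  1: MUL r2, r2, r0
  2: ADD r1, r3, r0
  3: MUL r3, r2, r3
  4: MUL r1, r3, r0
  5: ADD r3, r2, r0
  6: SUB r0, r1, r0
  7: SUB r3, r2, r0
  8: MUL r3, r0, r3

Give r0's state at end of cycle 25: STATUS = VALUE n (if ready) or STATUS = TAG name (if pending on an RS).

STATUS = VALUE 5814

cycle 1: issue MUL r0<-Mul1 // r0:Mul1,r1:2,r2:9,r3:2
cycle 2: issue MUL r2<-Mul2 // r0:Mul1,r1:2,r2:Mul2,r3:2
cycle 3: issue ADD r1<-Add1 // r0:Mul1,r1:Add1,r2:Mul2,r3:2
cycle 4: stall // r0:Mul1,r1:Add1,r2:Mul2,r3:2
cycle 5: stall // r0:Mul1,r1:Add1,r2:Mul2,r3:2
cycle 6: CDB Mul1=18; issue MUL r3<-Mul1 // r0:18,r1:Add1,r2:Mul2,r3:Mul1
cycle 7: stall // r0:18,r1:Add1,r2:Mul2,r3:Mul1
cycle 8: stall // r0:18,r1:Add1,r2:Mul2,r3:Mul1
cycle 9: CDB Add1=20; stall // r0:18,r1:20,r2:Mul2,r3:Mul1
cycle 10: stall // r0:18,r1:20,r2:Mul2,r3:Mul1
cycle 11: CDB Mul2=162; issue MUL r1<-Mul2 // r0:18,r1:Mul2,r2:162,r3:Mul1
cycle 12: issue ADD r3<-Add1 // r0:18,r1:Mul2,r2:162,r3:Add1
cycle 13: issue SUB r0<-Add2 // r0:Add2,r1:Mul2,r2:162,r3:Add1
cycle 14: stall // r0:Add2,r1:Mul2,r2:162,r3:Add1
cycle 15: CDB Add1=180; issue SUB r3<-Add1 // r0:Add2,r1:Mul2,r2:162,r3:Add1
cycle 16: CDB Mul1=324; issue MUL r3<-Mul1 // r0:Add2,r1:Mul2,r2:162,r3:Mul1
cycle 17: - // r0:Add2,r1:Mul2,r2:162,r3:Mul1
cycle 18: - // r0:Add2,r1:Mul2,r2:162,r3:Mul1
cycle 19: - // r0:Add2,r1:Mul2,r2:162,r3:Mul1
cycle 20: - // r0:Add2,r1:Mul2,r2:162,r3:Mul1
cycle 21: CDB Mul2=5832 // r0:Add2,r1:5832,r2:162,r3:Mul1
cycle 22: - // r0:Add2,r1:5832,r2:162,r3:Mul1
cycle 23: - // r0:Add2,r1:5832,r2:162,r3:Mul1
cycle 24: CDB Add2=5814 // r0:5814,r1:5832,r2:162,r3:Mul1
cycle 25: - // r0:5814,r1:5832,r2:162,r3:Mul1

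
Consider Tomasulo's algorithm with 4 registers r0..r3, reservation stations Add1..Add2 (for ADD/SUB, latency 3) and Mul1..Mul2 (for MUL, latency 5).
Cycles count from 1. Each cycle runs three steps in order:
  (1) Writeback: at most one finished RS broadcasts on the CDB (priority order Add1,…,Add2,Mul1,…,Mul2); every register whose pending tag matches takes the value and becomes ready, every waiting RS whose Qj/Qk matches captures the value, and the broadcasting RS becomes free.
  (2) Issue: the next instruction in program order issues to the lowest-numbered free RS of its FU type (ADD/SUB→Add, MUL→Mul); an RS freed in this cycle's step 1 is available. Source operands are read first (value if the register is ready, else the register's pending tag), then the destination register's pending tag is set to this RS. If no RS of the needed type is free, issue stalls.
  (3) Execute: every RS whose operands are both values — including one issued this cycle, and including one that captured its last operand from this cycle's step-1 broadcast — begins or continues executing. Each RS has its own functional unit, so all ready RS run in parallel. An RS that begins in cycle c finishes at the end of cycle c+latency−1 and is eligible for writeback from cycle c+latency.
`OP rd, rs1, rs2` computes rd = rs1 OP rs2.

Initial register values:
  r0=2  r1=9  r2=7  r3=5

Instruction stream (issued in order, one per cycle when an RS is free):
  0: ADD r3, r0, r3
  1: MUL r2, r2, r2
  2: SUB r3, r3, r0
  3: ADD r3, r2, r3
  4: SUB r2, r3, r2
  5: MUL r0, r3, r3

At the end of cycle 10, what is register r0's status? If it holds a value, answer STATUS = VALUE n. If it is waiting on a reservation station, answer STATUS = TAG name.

STATUS = TAG Mul1

cycle 1: issue ADD r3<-Add1 // r0:2,r1:9,r2:7,r3:Add1
cycle 2: issue MUL r2<-Mul1 // r0:2,r1:9,r2:Mul1,r3:Add1
cycle 3: issue SUB r3<-Add2 // r0:2,r1:9,r2:Mul1,r3:Add2
cycle 4: CDB Add1=7; issue ADD r3<-Add1 // r0:2,r1:9,r2:Mul1,r3:Add1
cycle 5: stall // r0:2,r1:9,r2:Mul1,r3:Add1
cycle 6: stall // r0:2,r1:9,r2:Mul1,r3:Add1
cycle 7: CDB Add2=5; issue SUB r2<-Add2 // r0:2,r1:9,r2:Add2,r3:Add1
cycle 8: CDB Mul1=49; issue MUL r0<-Mul1 // r0:Mul1,r1:9,r2:Add2,r3:Add1
cycle 9: - // r0:Mul1,r1:9,r2:Add2,r3:Add1
cycle 10: - // r0:Mul1,r1:9,r2:Add2,r3:Add1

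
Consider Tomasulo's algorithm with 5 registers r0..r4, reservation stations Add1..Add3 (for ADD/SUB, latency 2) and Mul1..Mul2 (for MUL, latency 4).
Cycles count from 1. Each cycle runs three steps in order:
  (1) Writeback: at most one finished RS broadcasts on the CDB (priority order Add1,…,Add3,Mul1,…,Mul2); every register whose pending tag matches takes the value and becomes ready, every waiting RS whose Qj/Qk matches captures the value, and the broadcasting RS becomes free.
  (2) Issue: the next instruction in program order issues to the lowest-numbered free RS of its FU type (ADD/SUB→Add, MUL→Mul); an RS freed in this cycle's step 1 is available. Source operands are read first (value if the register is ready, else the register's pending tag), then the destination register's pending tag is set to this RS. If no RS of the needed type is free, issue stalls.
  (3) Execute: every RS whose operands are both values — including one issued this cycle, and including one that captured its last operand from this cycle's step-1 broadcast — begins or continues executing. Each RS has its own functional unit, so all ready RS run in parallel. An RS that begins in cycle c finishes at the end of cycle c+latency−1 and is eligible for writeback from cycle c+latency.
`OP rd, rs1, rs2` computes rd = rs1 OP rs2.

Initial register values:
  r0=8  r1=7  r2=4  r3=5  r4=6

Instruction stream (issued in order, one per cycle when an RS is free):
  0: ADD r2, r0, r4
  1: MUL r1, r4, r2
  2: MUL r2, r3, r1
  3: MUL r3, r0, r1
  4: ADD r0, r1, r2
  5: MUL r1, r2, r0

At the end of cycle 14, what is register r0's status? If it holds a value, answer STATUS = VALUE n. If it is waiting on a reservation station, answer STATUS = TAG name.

STATUS = VALUE 504

  c1: issue ADD r2<-Add1  regs: r0:8,r1:7,r2:Add1,r3:5,r4:6
  c2: issue MUL r1<-Mul1  regs: r0:8,r1:Mul1,r2:Add1,r3:5,r4:6
  c3: CDB Add1=14; issue MUL r2<-Mul2  regs: r0:8,r1:Mul1,r2:Mul2,r3:5,r4:6
  c4: stall  regs: r0:8,r1:Mul1,r2:Mul2,r3:5,r4:6
  c5: stall  regs: r0:8,r1:Mul1,r2:Mul2,r3:5,r4:6
  c6: stall  regs: r0:8,r1:Mul1,r2:Mul2,r3:5,r4:6
  c7: CDB Mul1=84; issue MUL r3<-Mul1  regs: r0:8,r1:84,r2:Mul2,r3:Mul1,r4:6
  c8: issue ADD r0<-Add1  regs: r0:Add1,r1:84,r2:Mul2,r3:Mul1,r4:6
  c9: stall  regs: r0:Add1,r1:84,r2:Mul2,r3:Mul1,r4:6
  c10: stall  regs: r0:Add1,r1:84,r2:Mul2,r3:Mul1,r4:6
  c11: CDB Mul1=672; issue MUL r1<-Mul1  regs: r0:Add1,r1:Mul1,r2:Mul2,r3:672,r4:6
  c12: CDB Mul2=420  regs: r0:Add1,r1:Mul1,r2:420,r3:672,r4:6
  c13: -  regs: r0:Add1,r1:Mul1,r2:420,r3:672,r4:6
  c14: CDB Add1=504  regs: r0:504,r1:Mul1,r2:420,r3:672,r4:6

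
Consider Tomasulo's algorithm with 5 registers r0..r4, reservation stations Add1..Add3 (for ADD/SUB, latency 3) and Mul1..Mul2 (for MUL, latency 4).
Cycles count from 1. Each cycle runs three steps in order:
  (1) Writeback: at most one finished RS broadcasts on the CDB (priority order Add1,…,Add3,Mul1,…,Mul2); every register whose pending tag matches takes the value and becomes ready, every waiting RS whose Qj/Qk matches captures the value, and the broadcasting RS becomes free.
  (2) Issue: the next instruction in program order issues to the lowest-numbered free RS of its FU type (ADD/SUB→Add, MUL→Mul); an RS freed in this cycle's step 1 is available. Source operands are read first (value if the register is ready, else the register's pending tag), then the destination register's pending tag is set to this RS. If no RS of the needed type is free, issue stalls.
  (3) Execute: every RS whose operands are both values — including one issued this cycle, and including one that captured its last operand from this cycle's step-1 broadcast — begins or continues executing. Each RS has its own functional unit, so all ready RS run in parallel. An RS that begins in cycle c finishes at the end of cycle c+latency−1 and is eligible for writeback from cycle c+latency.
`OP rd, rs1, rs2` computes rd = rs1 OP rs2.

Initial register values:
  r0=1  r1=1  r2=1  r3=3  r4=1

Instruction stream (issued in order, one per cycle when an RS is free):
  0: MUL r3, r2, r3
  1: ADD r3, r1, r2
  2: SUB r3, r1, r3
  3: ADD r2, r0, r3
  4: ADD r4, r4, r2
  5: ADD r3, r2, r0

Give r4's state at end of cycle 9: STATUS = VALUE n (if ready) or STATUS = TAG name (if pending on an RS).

  c1: issue MUL r3<-Mul1  regs: r0:1,r1:1,r2:1,r3:Mul1,r4:1
  c2: issue ADD r3<-Add1  regs: r0:1,r1:1,r2:1,r3:Add1,r4:1
  c3: issue SUB r3<-Add2  regs: r0:1,r1:1,r2:1,r3:Add2,r4:1
  c4: issue ADD r2<-Add3  regs: r0:1,r1:1,r2:Add3,r3:Add2,r4:1
  c5: CDB Add1=2; issue ADD r4<-Add1  regs: r0:1,r1:1,r2:Add3,r3:Add2,r4:Add1
  c6: CDB Mul1=3; stall  regs: r0:1,r1:1,r2:Add3,r3:Add2,r4:Add1
  c7: stall  regs: r0:1,r1:1,r2:Add3,r3:Add2,r4:Add1
  c8: CDB Add2=-1; issue ADD r3<-Add2  regs: r0:1,r1:1,r2:Add3,r3:Add2,r4:Add1
  c9: -  regs: r0:1,r1:1,r2:Add3,r3:Add2,r4:Add1

STATUS = TAG Add1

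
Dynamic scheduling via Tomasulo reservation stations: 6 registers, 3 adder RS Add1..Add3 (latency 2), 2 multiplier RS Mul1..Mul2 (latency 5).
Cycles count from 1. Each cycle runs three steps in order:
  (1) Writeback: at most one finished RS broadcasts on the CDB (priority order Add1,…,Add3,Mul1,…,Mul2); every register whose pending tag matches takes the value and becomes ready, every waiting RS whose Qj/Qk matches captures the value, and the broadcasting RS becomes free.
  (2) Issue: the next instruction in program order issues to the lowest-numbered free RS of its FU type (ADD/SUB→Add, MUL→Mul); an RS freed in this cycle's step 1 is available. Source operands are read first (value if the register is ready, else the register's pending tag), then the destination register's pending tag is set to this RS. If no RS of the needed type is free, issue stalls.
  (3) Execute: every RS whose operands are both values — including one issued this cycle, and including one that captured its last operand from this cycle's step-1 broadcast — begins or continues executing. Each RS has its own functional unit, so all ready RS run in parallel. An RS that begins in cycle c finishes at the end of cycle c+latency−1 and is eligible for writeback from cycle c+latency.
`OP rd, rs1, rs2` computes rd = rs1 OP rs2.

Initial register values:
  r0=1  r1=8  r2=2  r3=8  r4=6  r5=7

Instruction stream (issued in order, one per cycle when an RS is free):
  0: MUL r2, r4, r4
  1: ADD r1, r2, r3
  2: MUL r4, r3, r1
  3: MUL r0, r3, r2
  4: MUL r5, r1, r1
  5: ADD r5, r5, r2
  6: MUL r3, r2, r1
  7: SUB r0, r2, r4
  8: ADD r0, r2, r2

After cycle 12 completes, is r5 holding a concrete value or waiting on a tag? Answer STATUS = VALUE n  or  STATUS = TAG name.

c1: issue MUL r2<-Mul1 | r0:1,r1:8,r2:Mul1,r3:8,r4:6,r5:7
c2: issue ADD r1<-Add1 | r0:1,r1:Add1,r2:Mul1,r3:8,r4:6,r5:7
c3: issue MUL r4<-Mul2 | r0:1,r1:Add1,r2:Mul1,r3:8,r4:Mul2,r5:7
c4: stall | r0:1,r1:Add1,r2:Mul1,r3:8,r4:Mul2,r5:7
c5: stall | r0:1,r1:Add1,r2:Mul1,r3:8,r4:Mul2,r5:7
c6: CDB Mul1=36; issue MUL r0<-Mul1 | r0:Mul1,r1:Add1,r2:36,r3:8,r4:Mul2,r5:7
c7: stall | r0:Mul1,r1:Add1,r2:36,r3:8,r4:Mul2,r5:7
c8: CDB Add1=44; stall | r0:Mul1,r1:44,r2:36,r3:8,r4:Mul2,r5:7
c9: stall | r0:Mul1,r1:44,r2:36,r3:8,r4:Mul2,r5:7
c10: stall | r0:Mul1,r1:44,r2:36,r3:8,r4:Mul2,r5:7
c11: CDB Mul1=288; issue MUL r5<-Mul1 | r0:288,r1:44,r2:36,r3:8,r4:Mul2,r5:Mul1
c12: issue ADD r5<-Add1 | r0:288,r1:44,r2:36,r3:8,r4:Mul2,r5:Add1

STATUS = TAG Add1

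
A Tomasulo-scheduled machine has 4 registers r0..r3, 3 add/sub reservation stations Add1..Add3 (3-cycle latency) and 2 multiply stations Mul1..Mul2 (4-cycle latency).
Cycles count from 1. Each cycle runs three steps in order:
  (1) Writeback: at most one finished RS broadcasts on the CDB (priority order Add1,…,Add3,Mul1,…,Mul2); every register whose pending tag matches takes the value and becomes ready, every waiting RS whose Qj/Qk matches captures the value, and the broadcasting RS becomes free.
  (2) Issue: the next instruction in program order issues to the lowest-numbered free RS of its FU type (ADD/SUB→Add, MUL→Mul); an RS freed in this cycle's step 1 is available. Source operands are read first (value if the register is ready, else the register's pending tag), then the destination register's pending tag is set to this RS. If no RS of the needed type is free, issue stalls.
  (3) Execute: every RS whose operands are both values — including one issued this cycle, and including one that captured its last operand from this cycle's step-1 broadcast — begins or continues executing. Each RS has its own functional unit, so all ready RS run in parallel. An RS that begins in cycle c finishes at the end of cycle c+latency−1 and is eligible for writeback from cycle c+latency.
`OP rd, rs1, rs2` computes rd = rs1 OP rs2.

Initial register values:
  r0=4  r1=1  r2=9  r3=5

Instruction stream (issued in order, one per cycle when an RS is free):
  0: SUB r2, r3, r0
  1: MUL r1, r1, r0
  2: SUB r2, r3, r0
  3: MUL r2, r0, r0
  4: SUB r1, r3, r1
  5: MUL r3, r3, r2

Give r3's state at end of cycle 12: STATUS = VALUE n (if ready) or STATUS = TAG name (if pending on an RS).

STATUS = VALUE 80

c1: issue SUB r2<-Add1 | r0:4,r1:1,r2:Add1,r3:5
c2: issue MUL r1<-Mul1 | r0:4,r1:Mul1,r2:Add1,r3:5
c3: issue SUB r2<-Add2 | r0:4,r1:Mul1,r2:Add2,r3:5
c4: CDB Add1=1; issue MUL r2<-Mul2 | r0:4,r1:Mul1,r2:Mul2,r3:5
c5: issue SUB r1<-Add1 | r0:4,r1:Add1,r2:Mul2,r3:5
c6: CDB Add2=1; stall | r0:4,r1:Add1,r2:Mul2,r3:5
c7: CDB Mul1=4; issue MUL r3<-Mul1 | r0:4,r1:Add1,r2:Mul2,r3:Mul1
c8: CDB Mul2=16 | r0:4,r1:Add1,r2:16,r3:Mul1
c9: - | r0:4,r1:Add1,r2:16,r3:Mul1
c10: CDB Add1=1 | r0:4,r1:1,r2:16,r3:Mul1
c11: - | r0:4,r1:1,r2:16,r3:Mul1
c12: CDB Mul1=80 | r0:4,r1:1,r2:16,r3:80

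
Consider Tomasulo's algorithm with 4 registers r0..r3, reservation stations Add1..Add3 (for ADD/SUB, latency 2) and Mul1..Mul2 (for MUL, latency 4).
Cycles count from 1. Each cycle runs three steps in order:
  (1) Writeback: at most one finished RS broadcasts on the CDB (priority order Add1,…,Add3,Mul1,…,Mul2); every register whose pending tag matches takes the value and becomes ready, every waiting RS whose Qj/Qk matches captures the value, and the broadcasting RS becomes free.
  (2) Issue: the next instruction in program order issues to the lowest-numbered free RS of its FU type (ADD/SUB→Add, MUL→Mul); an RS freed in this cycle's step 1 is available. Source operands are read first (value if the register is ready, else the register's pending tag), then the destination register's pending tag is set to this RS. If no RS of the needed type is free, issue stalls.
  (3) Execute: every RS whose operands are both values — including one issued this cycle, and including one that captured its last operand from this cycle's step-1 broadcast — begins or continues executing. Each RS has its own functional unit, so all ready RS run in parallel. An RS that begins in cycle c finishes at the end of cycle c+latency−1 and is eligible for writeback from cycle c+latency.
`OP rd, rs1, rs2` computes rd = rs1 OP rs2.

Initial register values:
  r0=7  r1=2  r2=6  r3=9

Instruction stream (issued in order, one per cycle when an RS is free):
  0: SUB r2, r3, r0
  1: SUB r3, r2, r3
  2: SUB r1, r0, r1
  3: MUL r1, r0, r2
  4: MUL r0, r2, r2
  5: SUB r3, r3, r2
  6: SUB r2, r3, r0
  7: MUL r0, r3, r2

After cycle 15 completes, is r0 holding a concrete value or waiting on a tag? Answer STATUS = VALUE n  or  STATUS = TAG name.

  c1: issue SUB r2<-Add1  regs: r0:7,r1:2,r2:Add1,r3:9
  c2: issue SUB r3<-Add2  regs: r0:7,r1:2,r2:Add1,r3:Add2
  c3: CDB Add1=2; issue SUB r1<-Add1  regs: r0:7,r1:Add1,r2:2,r3:Add2
  c4: issue MUL r1<-Mul1  regs: r0:7,r1:Mul1,r2:2,r3:Add2
  c5: CDB Add1=5; issue MUL r0<-Mul2  regs: r0:Mul2,r1:Mul1,r2:2,r3:Add2
  c6: CDB Add2=-7; issue SUB r3<-Add1  regs: r0:Mul2,r1:Mul1,r2:2,r3:Add1
  c7: issue SUB r2<-Add2  regs: r0:Mul2,r1:Mul1,r2:Add2,r3:Add1
  c8: CDB Add1=-9; stall  regs: r0:Mul2,r1:Mul1,r2:Add2,r3:-9
  c9: CDB Mul1=14; issue MUL r0<-Mul1  regs: r0:Mul1,r1:14,r2:Add2,r3:-9
  c10: CDB Mul2=4  regs: r0:Mul1,r1:14,r2:Add2,r3:-9
  c11: -  regs: r0:Mul1,r1:14,r2:Add2,r3:-9
  c12: CDB Add2=-13  regs: r0:Mul1,r1:14,r2:-13,r3:-9
  c13: -  regs: r0:Mul1,r1:14,r2:-13,r3:-9
  c14: -  regs: r0:Mul1,r1:14,r2:-13,r3:-9
  c15: -  regs: r0:Mul1,r1:14,r2:-13,r3:-9

STATUS = TAG Mul1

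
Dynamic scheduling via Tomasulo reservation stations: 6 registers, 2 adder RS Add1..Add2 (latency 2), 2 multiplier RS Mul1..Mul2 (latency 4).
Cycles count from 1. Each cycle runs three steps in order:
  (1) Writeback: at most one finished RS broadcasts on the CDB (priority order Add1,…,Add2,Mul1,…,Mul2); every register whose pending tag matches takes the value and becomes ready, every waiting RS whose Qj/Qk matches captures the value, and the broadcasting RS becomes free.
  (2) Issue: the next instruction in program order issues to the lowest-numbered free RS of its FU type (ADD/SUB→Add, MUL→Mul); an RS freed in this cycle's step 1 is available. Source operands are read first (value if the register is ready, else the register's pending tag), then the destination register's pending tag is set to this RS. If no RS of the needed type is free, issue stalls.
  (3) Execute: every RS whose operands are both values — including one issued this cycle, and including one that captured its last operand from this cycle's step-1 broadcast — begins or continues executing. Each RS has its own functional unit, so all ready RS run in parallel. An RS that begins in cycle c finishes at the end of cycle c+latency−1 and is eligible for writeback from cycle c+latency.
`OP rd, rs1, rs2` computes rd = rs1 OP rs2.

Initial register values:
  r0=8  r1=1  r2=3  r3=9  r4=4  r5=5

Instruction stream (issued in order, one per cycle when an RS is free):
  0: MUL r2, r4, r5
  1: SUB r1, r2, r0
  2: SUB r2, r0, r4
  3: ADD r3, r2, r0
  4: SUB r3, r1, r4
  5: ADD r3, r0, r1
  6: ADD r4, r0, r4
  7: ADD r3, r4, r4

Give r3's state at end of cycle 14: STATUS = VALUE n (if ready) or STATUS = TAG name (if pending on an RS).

STATUS = VALUE 24

c1: issue MUL r2<-Mul1 | r0:8,r1:1,r2:Mul1,r3:9,r4:4,r5:5
c2: issue SUB r1<-Add1 | r0:8,r1:Add1,r2:Mul1,r3:9,r4:4,r5:5
c3: issue SUB r2<-Add2 | r0:8,r1:Add1,r2:Add2,r3:9,r4:4,r5:5
c4: stall | r0:8,r1:Add1,r2:Add2,r3:9,r4:4,r5:5
c5: CDB Add2=4; issue ADD r3<-Add2 | r0:8,r1:Add1,r2:4,r3:Add2,r4:4,r5:5
c6: CDB Mul1=20; stall | r0:8,r1:Add1,r2:4,r3:Add2,r4:4,r5:5
c7: CDB Add2=12; issue SUB r3<-Add2 | r0:8,r1:Add1,r2:4,r3:Add2,r4:4,r5:5
c8: CDB Add1=12; issue ADD r3<-Add1 | r0:8,r1:12,r2:4,r3:Add1,r4:4,r5:5
c9: stall | r0:8,r1:12,r2:4,r3:Add1,r4:4,r5:5
c10: CDB Add1=20; issue ADD r4<-Add1 | r0:8,r1:12,r2:4,r3:20,r4:Add1,r5:5
c11: CDB Add2=8; issue ADD r3<-Add2 | r0:8,r1:12,r2:4,r3:Add2,r4:Add1,r5:5
c12: CDB Add1=12 | r0:8,r1:12,r2:4,r3:Add2,r4:12,r5:5
c13: - | r0:8,r1:12,r2:4,r3:Add2,r4:12,r5:5
c14: CDB Add2=24 | r0:8,r1:12,r2:4,r3:24,r4:12,r5:5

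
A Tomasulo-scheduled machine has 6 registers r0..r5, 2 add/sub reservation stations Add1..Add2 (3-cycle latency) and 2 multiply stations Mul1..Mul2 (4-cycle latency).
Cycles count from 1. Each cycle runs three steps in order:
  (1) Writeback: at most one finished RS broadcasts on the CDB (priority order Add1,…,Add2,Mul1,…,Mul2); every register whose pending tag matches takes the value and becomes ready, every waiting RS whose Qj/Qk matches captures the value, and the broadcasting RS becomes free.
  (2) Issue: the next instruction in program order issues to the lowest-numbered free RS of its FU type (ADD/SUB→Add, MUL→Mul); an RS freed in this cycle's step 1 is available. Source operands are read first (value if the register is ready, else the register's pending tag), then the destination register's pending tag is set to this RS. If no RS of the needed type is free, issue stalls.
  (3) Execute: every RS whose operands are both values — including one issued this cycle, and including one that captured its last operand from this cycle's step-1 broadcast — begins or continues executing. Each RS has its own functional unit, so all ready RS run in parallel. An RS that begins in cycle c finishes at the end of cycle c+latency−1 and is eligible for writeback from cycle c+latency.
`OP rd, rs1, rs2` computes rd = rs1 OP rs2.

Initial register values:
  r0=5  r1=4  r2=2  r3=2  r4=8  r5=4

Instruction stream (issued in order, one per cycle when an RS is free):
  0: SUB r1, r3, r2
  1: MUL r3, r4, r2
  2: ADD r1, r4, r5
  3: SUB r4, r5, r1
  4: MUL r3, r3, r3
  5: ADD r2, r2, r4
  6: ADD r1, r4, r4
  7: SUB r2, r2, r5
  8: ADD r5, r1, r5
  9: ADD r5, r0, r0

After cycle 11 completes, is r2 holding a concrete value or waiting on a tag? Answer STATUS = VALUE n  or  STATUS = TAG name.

c1: issue SUB r1<-Add1 | r0:5,r1:Add1,r2:2,r3:2,r4:8,r5:4
c2: issue MUL r3<-Mul1 | r0:5,r1:Add1,r2:2,r3:Mul1,r4:8,r5:4
c3: issue ADD r1<-Add2 | r0:5,r1:Add2,r2:2,r3:Mul1,r4:8,r5:4
c4: CDB Add1=0; issue SUB r4<-Add1 | r0:5,r1:Add2,r2:2,r3:Mul1,r4:Add1,r5:4
c5: issue MUL r3<-Mul2 | r0:5,r1:Add2,r2:2,r3:Mul2,r4:Add1,r5:4
c6: CDB Add2=12; issue ADD r2<-Add2 | r0:5,r1:12,r2:Add2,r3:Mul2,r4:Add1,r5:4
c7: CDB Mul1=16; stall | r0:5,r1:12,r2:Add2,r3:Mul2,r4:Add1,r5:4
c8: stall | r0:5,r1:12,r2:Add2,r3:Mul2,r4:Add1,r5:4
c9: CDB Add1=-8; issue ADD r1<-Add1 | r0:5,r1:Add1,r2:Add2,r3:Mul2,r4:-8,r5:4
c10: stall | r0:5,r1:Add1,r2:Add2,r3:Mul2,r4:-8,r5:4
c11: CDB Mul2=256; stall | r0:5,r1:Add1,r2:Add2,r3:256,r4:-8,r5:4

STATUS = TAG Add2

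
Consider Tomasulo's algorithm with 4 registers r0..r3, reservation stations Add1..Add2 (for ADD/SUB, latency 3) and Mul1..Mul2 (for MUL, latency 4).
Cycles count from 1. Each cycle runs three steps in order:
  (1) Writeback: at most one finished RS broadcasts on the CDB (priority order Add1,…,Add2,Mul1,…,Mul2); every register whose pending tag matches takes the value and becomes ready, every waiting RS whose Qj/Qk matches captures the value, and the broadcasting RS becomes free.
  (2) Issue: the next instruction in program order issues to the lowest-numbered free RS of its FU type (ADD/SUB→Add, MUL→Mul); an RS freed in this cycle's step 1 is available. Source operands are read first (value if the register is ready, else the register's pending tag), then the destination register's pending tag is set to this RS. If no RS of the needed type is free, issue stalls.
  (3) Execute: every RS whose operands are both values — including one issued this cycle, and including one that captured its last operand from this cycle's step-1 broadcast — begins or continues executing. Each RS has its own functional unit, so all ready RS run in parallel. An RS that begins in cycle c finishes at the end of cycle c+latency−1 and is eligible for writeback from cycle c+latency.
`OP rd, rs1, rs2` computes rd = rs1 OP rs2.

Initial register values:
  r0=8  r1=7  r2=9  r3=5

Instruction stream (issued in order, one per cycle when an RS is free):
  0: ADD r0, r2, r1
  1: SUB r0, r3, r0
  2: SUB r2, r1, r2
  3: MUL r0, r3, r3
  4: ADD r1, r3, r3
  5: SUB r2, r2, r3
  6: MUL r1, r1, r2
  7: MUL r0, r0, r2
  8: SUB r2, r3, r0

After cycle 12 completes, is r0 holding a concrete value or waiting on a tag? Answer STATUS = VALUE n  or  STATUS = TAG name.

STATUS = TAG Mul2

cycle 1: issue ADD r0<-Add1 // r0:Add1,r1:7,r2:9,r3:5
cycle 2: issue SUB r0<-Add2 // r0:Add2,r1:7,r2:9,r3:5
cycle 3: stall // r0:Add2,r1:7,r2:9,r3:5
cycle 4: CDB Add1=16; issue SUB r2<-Add1 // r0:Add2,r1:7,r2:Add1,r3:5
cycle 5: issue MUL r0<-Mul1 // r0:Mul1,r1:7,r2:Add1,r3:5
cycle 6: stall // r0:Mul1,r1:7,r2:Add1,r3:5
cycle 7: CDB Add1=-2; issue ADD r1<-Add1 // r0:Mul1,r1:Add1,r2:-2,r3:5
cycle 8: CDB Add2=-11; issue SUB r2<-Add2 // r0:Mul1,r1:Add1,r2:Add2,r3:5
cycle 9: CDB Mul1=25; issue MUL r1<-Mul1 // r0:25,r1:Mul1,r2:Add2,r3:5
cycle 10: CDB Add1=10; issue MUL r0<-Mul2 // r0:Mul2,r1:Mul1,r2:Add2,r3:5
cycle 11: CDB Add2=-7; issue SUB r2<-Add1 // r0:Mul2,r1:Mul1,r2:Add1,r3:5
cycle 12: - // r0:Mul2,r1:Mul1,r2:Add1,r3:5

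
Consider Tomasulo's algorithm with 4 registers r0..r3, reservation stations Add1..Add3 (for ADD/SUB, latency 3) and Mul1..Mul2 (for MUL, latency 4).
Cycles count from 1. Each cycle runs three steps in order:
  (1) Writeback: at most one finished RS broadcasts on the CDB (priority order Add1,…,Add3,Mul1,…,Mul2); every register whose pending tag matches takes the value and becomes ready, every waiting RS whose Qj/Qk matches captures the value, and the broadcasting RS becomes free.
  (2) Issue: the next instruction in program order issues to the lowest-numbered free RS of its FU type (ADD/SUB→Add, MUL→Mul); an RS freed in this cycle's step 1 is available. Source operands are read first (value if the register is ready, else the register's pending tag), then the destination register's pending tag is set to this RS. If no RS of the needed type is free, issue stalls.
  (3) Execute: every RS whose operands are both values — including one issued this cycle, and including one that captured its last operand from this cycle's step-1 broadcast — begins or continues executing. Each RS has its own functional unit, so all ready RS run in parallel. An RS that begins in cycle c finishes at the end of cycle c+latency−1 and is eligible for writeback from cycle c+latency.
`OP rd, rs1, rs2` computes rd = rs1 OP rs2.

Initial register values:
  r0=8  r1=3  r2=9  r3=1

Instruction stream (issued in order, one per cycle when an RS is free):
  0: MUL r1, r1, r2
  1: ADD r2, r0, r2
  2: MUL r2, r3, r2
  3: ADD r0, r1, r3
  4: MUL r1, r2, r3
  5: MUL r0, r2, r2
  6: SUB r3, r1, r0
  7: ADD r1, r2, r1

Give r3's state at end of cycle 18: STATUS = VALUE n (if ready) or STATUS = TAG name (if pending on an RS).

c1: issue MUL r1<-Mul1 | r0:8,r1:Mul1,r2:9,r3:1
c2: issue ADD r2<-Add1 | r0:8,r1:Mul1,r2:Add1,r3:1
c3: issue MUL r2<-Mul2 | r0:8,r1:Mul1,r2:Mul2,r3:1
c4: issue ADD r0<-Add2 | r0:Add2,r1:Mul1,r2:Mul2,r3:1
c5: CDB Add1=17; stall | r0:Add2,r1:Mul1,r2:Mul2,r3:1
c6: CDB Mul1=27; issue MUL r1<-Mul1 | r0:Add2,r1:Mul1,r2:Mul2,r3:1
c7: stall | r0:Add2,r1:Mul1,r2:Mul2,r3:1
c8: stall | r0:Add2,r1:Mul1,r2:Mul2,r3:1
c9: CDB Add2=28; stall | r0:28,r1:Mul1,r2:Mul2,r3:1
c10: CDB Mul2=17; issue MUL r0<-Mul2 | r0:Mul2,r1:Mul1,r2:17,r3:1
c11: issue SUB r3<-Add1 | r0:Mul2,r1:Mul1,r2:17,r3:Add1
c12: issue ADD r1<-Add2 | r0:Mul2,r1:Add2,r2:17,r3:Add1
c13: - | r0:Mul2,r1:Add2,r2:17,r3:Add1
c14: CDB Mul1=17 | r0:Mul2,r1:Add2,r2:17,r3:Add1
c15: CDB Mul2=289 | r0:289,r1:Add2,r2:17,r3:Add1
c16: - | r0:289,r1:Add2,r2:17,r3:Add1
c17: CDB Add2=34 | r0:289,r1:34,r2:17,r3:Add1
c18: CDB Add1=-272 | r0:289,r1:34,r2:17,r3:-272

STATUS = VALUE -272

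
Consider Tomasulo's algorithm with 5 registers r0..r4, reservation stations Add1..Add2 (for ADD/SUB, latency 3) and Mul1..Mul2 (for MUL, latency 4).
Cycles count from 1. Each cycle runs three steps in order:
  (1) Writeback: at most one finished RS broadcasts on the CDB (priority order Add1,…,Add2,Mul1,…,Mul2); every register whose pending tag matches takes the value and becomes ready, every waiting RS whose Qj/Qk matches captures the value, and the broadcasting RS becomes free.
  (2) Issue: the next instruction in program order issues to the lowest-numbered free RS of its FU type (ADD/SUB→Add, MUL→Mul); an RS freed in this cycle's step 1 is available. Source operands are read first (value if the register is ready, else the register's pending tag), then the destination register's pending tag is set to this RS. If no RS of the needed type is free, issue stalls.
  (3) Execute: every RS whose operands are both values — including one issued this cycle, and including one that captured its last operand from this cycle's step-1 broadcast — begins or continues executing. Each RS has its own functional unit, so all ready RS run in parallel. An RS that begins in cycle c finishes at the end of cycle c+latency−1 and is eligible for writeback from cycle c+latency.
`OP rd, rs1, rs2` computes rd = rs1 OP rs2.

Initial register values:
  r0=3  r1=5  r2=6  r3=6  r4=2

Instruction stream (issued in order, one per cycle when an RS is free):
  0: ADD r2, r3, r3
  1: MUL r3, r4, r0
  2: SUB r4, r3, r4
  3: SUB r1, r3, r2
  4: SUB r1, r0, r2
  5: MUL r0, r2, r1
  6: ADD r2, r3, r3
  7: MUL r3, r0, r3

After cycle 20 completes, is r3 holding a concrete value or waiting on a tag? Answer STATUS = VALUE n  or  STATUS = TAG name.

  c1: issue ADD r2<-Add1  regs: r0:3,r1:5,r2:Add1,r3:6,r4:2
  c2: issue MUL r3<-Mul1  regs: r0:3,r1:5,r2:Add1,r3:Mul1,r4:2
  c3: issue SUB r4<-Add2  regs: r0:3,r1:5,r2:Add1,r3:Mul1,r4:Add2
  c4: CDB Add1=12; issue SUB r1<-Add1  regs: r0:3,r1:Add1,r2:12,r3:Mul1,r4:Add2
  c5: stall  regs: r0:3,r1:Add1,r2:12,r3:Mul1,r4:Add2
  c6: CDB Mul1=6; stall  regs: r0:3,r1:Add1,r2:12,r3:6,r4:Add2
  c7: stall  regs: r0:3,r1:Add1,r2:12,r3:6,r4:Add2
  c8: stall  regs: r0:3,r1:Add1,r2:12,r3:6,r4:Add2
  c9: CDB Add1=-6; issue SUB r1<-Add1  regs: r0:3,r1:Add1,r2:12,r3:6,r4:Add2
  c10: CDB Add2=4; issue MUL r0<-Mul1  regs: r0:Mul1,r1:Add1,r2:12,r3:6,r4:4
  c11: issue ADD r2<-Add2  regs: r0:Mul1,r1:Add1,r2:Add2,r3:6,r4:4
  c12: CDB Add1=-9; issue MUL r3<-Mul2  regs: r0:Mul1,r1:-9,r2:Add2,r3:Mul2,r4:4
  c13: -  regs: r0:Mul1,r1:-9,r2:Add2,r3:Mul2,r4:4
  c14: CDB Add2=12  regs: r0:Mul1,r1:-9,r2:12,r3:Mul2,r4:4
  c15: -  regs: r0:Mul1,r1:-9,r2:12,r3:Mul2,r4:4
  c16: CDB Mul1=-108  regs: r0:-108,r1:-9,r2:12,r3:Mul2,r4:4
  c17: -  regs: r0:-108,r1:-9,r2:12,r3:Mul2,r4:4
  c18: -  regs: r0:-108,r1:-9,r2:12,r3:Mul2,r4:4
  c19: -  regs: r0:-108,r1:-9,r2:12,r3:Mul2,r4:4
  c20: CDB Mul2=-648  regs: r0:-108,r1:-9,r2:12,r3:-648,r4:4

STATUS = VALUE -648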